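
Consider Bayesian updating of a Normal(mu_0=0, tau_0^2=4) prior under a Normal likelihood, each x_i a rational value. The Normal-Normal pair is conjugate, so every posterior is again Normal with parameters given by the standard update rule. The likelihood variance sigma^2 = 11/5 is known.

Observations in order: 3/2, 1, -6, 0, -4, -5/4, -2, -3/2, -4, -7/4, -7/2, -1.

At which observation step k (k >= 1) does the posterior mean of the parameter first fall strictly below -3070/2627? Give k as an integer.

k = 5

obs 1: x=3/2 → posterior Normal(30/31, 44/31)
obs 2: x=1 → posterior Normal(50/51, 44/51)
obs 3: x=-6 → posterior Normal(-70/71, 44/71)
obs 4: x=0 → posterior Normal(-10/13, 44/91)
obs 5: x=-4 → posterior Normal(-50/37, 44/111)
obs 6: x=-5/4 → posterior Normal(-175/131, 44/131)
obs 7: x=-2 → posterior Normal(-215/151, 44/151)
obs 8: x=-3/2 → posterior Normal(-245/171, 44/171)
obs 9: x=-4 → posterior Normal(-325/191, 44/191)
obs 10: x=-7/4 → posterior Normal(-360/211, 44/211)
obs 11: x=-7/2 → posterior Normal(-430/231, 4/21)
obs 12: x=-1 → posterior Normal(-450/251, 44/251)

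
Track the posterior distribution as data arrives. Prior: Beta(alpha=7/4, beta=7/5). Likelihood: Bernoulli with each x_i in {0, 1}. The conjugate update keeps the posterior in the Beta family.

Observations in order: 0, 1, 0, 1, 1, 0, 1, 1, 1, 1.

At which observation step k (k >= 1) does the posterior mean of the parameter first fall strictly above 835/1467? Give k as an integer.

obs 1: x=0 → posterior Beta(7/4, 12/5)
obs 2: x=1 → posterior Beta(11/4, 12/5)
obs 3: x=0 → posterior Beta(11/4, 17/5)
obs 4: x=1 → posterior Beta(15/4, 17/5)
obs 5: x=1 → posterior Beta(19/4, 17/5)
obs 6: x=0 → posterior Beta(19/4, 22/5)
obs 7: x=1 → posterior Beta(23/4, 22/5)
obs 8: x=1 → posterior Beta(27/4, 22/5)
obs 9: x=1 → posterior Beta(31/4, 22/5)
obs 10: x=1 → posterior Beta(35/4, 22/5)

k = 5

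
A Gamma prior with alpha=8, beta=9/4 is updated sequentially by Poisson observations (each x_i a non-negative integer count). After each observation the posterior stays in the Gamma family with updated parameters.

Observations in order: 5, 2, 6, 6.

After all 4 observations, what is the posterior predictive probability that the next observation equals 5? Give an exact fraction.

333045591105474159121513366699218750000000000/2159424054808578564166497528588784562372597429

obs 1: x=5 → posterior Gamma(13, 13/4)
obs 2: x=2 → posterior Gamma(15, 17/4)
obs 3: x=6 → posterior Gamma(21, 21/4)
obs 4: x=6 → posterior Gamma(27, 25/4)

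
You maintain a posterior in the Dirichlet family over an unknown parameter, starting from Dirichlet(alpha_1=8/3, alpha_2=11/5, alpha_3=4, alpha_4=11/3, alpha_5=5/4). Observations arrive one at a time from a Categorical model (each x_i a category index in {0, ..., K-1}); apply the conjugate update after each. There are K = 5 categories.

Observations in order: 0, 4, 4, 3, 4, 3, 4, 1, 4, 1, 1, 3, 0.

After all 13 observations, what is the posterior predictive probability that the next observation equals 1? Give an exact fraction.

312/1607

obs 1: x=0 → posterior Dirichlet(11/3, 11/5, 4, 11/3, 5/4)
obs 2: x=4 → posterior Dirichlet(11/3, 11/5, 4, 11/3, 9/4)
obs 3: x=4 → posterior Dirichlet(11/3, 11/5, 4, 11/3, 13/4)
obs 4: x=3 → posterior Dirichlet(11/3, 11/5, 4, 14/3, 13/4)
obs 5: x=4 → posterior Dirichlet(11/3, 11/5, 4, 14/3, 17/4)
obs 6: x=3 → posterior Dirichlet(11/3, 11/5, 4, 17/3, 17/4)
obs 7: x=4 → posterior Dirichlet(11/3, 11/5, 4, 17/3, 21/4)
obs 8: x=1 → posterior Dirichlet(11/3, 16/5, 4, 17/3, 21/4)
obs 9: x=4 → posterior Dirichlet(11/3, 16/5, 4, 17/3, 25/4)
obs 10: x=1 → posterior Dirichlet(11/3, 21/5, 4, 17/3, 25/4)
obs 11: x=1 → posterior Dirichlet(11/3, 26/5, 4, 17/3, 25/4)
obs 12: x=3 → posterior Dirichlet(11/3, 26/5, 4, 20/3, 25/4)
obs 13: x=0 → posterior Dirichlet(14/3, 26/5, 4, 20/3, 25/4)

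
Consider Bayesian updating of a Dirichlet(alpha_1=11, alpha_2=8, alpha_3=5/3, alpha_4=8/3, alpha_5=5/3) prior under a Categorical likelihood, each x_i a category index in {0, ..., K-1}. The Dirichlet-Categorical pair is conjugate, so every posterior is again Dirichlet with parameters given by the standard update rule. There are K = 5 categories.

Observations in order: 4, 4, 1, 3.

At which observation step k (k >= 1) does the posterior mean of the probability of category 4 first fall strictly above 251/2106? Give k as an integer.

k = 2

obs 1: x=4 → posterior Dirichlet(11, 8, 5/3, 8/3, 8/3)
obs 2: x=4 → posterior Dirichlet(11, 8, 5/3, 8/3, 11/3)
obs 3: x=1 → posterior Dirichlet(11, 9, 5/3, 8/3, 11/3)
obs 4: x=3 → posterior Dirichlet(11, 9, 5/3, 11/3, 11/3)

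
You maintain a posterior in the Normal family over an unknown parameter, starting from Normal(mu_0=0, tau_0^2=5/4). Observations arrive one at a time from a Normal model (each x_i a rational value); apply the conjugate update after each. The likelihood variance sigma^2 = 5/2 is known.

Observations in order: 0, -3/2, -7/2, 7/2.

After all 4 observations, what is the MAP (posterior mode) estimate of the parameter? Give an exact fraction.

-1/4

obs 1: x=0 → posterior Normal(0, 5/6)
obs 2: x=-3/2 → posterior Normal(-3/8, 5/8)
obs 3: x=-7/2 → posterior Normal(-1, 1/2)
obs 4: x=7/2 → posterior Normal(-1/4, 5/12)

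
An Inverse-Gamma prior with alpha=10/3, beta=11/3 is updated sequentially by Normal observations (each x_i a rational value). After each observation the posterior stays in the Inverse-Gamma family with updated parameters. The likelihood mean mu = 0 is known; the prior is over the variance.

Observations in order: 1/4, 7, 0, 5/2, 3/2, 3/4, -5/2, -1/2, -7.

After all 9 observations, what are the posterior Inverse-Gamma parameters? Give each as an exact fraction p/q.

alpha=47/6, beta=2903/48

obs 1: x=1/4 → posterior Inverse-Gamma(23/6, 355/96)
obs 2: x=7 → posterior Inverse-Gamma(13/3, 2707/96)
obs 3: x=0 → posterior Inverse-Gamma(29/6, 2707/96)
obs 4: x=5/2 → posterior Inverse-Gamma(16/3, 3007/96)
obs 5: x=3/2 → posterior Inverse-Gamma(35/6, 3115/96)
obs 6: x=3/4 → posterior Inverse-Gamma(19/3, 1571/48)
obs 7: x=-5/2 → posterior Inverse-Gamma(41/6, 1721/48)
obs 8: x=-1/2 → posterior Inverse-Gamma(22/3, 1727/48)
obs 9: x=-7 → posterior Inverse-Gamma(47/6, 2903/48)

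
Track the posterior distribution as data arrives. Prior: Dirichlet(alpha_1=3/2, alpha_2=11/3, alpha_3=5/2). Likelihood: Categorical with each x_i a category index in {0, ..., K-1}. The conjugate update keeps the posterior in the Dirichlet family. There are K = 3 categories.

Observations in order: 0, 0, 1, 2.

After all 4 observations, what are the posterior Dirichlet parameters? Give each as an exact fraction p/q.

alpha_1=7/2, alpha_2=14/3, alpha_3=7/2

obs 1: x=0 → posterior Dirichlet(5/2, 11/3, 5/2)
obs 2: x=0 → posterior Dirichlet(7/2, 11/3, 5/2)
obs 3: x=1 → posterior Dirichlet(7/2, 14/3, 5/2)
obs 4: x=2 → posterior Dirichlet(7/2, 14/3, 7/2)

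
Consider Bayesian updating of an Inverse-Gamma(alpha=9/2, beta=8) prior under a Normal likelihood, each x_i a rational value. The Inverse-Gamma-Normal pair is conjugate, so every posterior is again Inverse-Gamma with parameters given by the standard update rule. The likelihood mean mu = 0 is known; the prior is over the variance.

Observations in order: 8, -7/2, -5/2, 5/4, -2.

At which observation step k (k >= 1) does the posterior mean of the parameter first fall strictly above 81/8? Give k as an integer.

obs 1: x=8 → posterior Inverse-Gamma(5, 40)
obs 2: x=-7/2 → posterior Inverse-Gamma(11/2, 369/8)
obs 3: x=-5/2 → posterior Inverse-Gamma(6, 197/4)
obs 4: x=5/4 → posterior Inverse-Gamma(13/2, 1601/32)
obs 5: x=-2 → posterior Inverse-Gamma(7, 1665/32)

k = 2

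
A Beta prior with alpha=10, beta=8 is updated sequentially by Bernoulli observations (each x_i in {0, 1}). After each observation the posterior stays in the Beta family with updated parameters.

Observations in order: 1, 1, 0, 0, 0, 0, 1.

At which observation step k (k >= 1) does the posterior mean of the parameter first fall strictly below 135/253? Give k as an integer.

k = 5

obs 1: x=1 → posterior Beta(11, 8)
obs 2: x=1 → posterior Beta(12, 8)
obs 3: x=0 → posterior Beta(12, 9)
obs 4: x=0 → posterior Beta(12, 10)
obs 5: x=0 → posterior Beta(12, 11)
obs 6: x=0 → posterior Beta(12, 12)
obs 7: x=1 → posterior Beta(13, 12)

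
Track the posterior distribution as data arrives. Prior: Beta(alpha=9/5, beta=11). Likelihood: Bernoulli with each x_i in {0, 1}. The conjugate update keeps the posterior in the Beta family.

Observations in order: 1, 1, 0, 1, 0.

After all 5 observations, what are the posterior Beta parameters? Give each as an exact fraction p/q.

obs 1: x=1 → posterior Beta(14/5, 11)
obs 2: x=1 → posterior Beta(19/5, 11)
obs 3: x=0 → posterior Beta(19/5, 12)
obs 4: x=1 → posterior Beta(24/5, 12)
obs 5: x=0 → posterior Beta(24/5, 13)

alpha=24/5, beta=13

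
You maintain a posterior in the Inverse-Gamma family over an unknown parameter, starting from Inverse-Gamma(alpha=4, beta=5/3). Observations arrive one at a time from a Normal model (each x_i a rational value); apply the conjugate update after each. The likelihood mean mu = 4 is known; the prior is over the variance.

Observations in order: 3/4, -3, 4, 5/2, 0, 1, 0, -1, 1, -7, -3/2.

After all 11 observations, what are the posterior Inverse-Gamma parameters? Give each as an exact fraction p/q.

alpha=19/2, beta=13987/96

obs 1: x=3/4 → posterior Inverse-Gamma(9/2, 667/96)
obs 2: x=-3 → posterior Inverse-Gamma(5, 3019/96)
obs 3: x=4 → posterior Inverse-Gamma(11/2, 3019/96)
obs 4: x=5/2 → posterior Inverse-Gamma(6, 3127/96)
obs 5: x=0 → posterior Inverse-Gamma(13/2, 3895/96)
obs 6: x=1 → posterior Inverse-Gamma(7, 4327/96)
obs 7: x=0 → posterior Inverse-Gamma(15/2, 5095/96)
obs 8: x=-1 → posterior Inverse-Gamma(8, 6295/96)
obs 9: x=1 → posterior Inverse-Gamma(17/2, 6727/96)
obs 10: x=-7 → posterior Inverse-Gamma(9, 12535/96)
obs 11: x=-3/2 → posterior Inverse-Gamma(19/2, 13987/96)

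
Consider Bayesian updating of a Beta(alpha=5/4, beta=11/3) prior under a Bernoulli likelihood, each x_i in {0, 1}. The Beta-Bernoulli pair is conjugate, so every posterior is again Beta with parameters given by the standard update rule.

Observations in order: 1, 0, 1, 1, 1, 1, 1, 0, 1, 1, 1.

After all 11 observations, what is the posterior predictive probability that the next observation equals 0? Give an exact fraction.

obs 1: x=1 → posterior Beta(9/4, 11/3)
obs 2: x=0 → posterior Beta(9/4, 14/3)
obs 3: x=1 → posterior Beta(13/4, 14/3)
obs 4: x=1 → posterior Beta(17/4, 14/3)
obs 5: x=1 → posterior Beta(21/4, 14/3)
obs 6: x=1 → posterior Beta(25/4, 14/3)
obs 7: x=1 → posterior Beta(29/4, 14/3)
obs 8: x=0 → posterior Beta(29/4, 17/3)
obs 9: x=1 → posterior Beta(33/4, 17/3)
obs 10: x=1 → posterior Beta(37/4, 17/3)
obs 11: x=1 → posterior Beta(41/4, 17/3)

68/191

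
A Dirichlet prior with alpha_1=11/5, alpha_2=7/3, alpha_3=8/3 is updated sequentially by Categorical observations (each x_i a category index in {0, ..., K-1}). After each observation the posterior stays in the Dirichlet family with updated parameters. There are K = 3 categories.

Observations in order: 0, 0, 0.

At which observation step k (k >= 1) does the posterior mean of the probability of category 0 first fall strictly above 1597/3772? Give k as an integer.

obs 1: x=0 → posterior Dirichlet(16/5, 7/3, 8/3)
obs 2: x=0 → posterior Dirichlet(21/5, 7/3, 8/3)
obs 3: x=0 → posterior Dirichlet(26/5, 7/3, 8/3)

k = 2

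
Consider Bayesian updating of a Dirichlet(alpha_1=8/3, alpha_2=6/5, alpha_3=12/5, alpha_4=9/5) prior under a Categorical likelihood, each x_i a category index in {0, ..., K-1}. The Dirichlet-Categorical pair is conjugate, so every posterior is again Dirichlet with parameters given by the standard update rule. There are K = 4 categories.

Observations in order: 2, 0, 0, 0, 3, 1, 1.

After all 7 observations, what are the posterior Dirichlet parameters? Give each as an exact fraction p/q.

alpha_1=17/3, alpha_2=16/5, alpha_3=17/5, alpha_4=14/5

obs 1: x=2 → posterior Dirichlet(8/3, 6/5, 17/5, 9/5)
obs 2: x=0 → posterior Dirichlet(11/3, 6/5, 17/5, 9/5)
obs 3: x=0 → posterior Dirichlet(14/3, 6/5, 17/5, 9/5)
obs 4: x=0 → posterior Dirichlet(17/3, 6/5, 17/5, 9/5)
obs 5: x=3 → posterior Dirichlet(17/3, 6/5, 17/5, 14/5)
obs 6: x=1 → posterior Dirichlet(17/3, 11/5, 17/5, 14/5)
obs 7: x=1 → posterior Dirichlet(17/3, 16/5, 17/5, 14/5)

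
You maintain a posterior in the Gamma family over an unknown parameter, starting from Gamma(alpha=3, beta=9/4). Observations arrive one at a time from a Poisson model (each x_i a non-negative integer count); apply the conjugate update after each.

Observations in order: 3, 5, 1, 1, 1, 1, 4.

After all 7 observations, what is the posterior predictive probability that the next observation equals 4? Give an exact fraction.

1170272643609090602106533683549054720/12417343769139486882278320020632149721

obs 1: x=3 → posterior Gamma(6, 13/4)
obs 2: x=5 → posterior Gamma(11, 17/4)
obs 3: x=1 → posterior Gamma(12, 21/4)
obs 4: x=1 → posterior Gamma(13, 25/4)
obs 5: x=1 → posterior Gamma(14, 29/4)
obs 6: x=1 → posterior Gamma(15, 33/4)
obs 7: x=4 → posterior Gamma(19, 37/4)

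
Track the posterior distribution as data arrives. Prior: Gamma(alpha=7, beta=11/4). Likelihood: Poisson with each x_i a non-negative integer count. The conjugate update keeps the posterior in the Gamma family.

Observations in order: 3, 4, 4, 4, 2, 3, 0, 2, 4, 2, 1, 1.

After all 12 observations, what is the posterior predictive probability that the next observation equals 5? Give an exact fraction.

obs 1: x=3 → posterior Gamma(10, 15/4)
obs 2: x=4 → posterior Gamma(14, 19/4)
obs 3: x=4 → posterior Gamma(18, 23/4)
obs 4: x=4 → posterior Gamma(22, 27/4)
obs 5: x=2 → posterior Gamma(24, 31/4)
obs 6: x=3 → posterior Gamma(27, 35/4)
obs 7: x=0 → posterior Gamma(27, 39/4)
obs 8: x=2 → posterior Gamma(29, 43/4)
obs 9: x=4 → posterior Gamma(33, 47/4)
obs 10: x=2 → posterior Gamma(35, 51/4)
obs 11: x=1 → posterior Gamma(36, 55/4)
obs 12: x=1 → posterior Gamma(37, 59/4)

254998083916240906348409680395338598876319254235070187089881727178372466688/3735107253208426854890677539053540390278853997836851167913009474475553834369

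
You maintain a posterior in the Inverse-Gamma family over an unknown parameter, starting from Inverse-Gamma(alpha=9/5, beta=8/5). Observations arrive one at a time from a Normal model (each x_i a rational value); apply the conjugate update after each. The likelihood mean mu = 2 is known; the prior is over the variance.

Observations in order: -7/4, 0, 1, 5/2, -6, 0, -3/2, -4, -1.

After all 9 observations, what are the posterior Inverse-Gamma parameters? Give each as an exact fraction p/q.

alpha=63/10, beta=11821/160

obs 1: x=-7/4 → posterior Inverse-Gamma(23/10, 1381/160)
obs 2: x=0 → posterior Inverse-Gamma(14/5, 1701/160)
obs 3: x=1 → posterior Inverse-Gamma(33/10, 1781/160)
obs 4: x=5/2 → posterior Inverse-Gamma(19/5, 1801/160)
obs 5: x=-6 → posterior Inverse-Gamma(43/10, 6921/160)
obs 6: x=0 → posterior Inverse-Gamma(24/5, 7241/160)
obs 7: x=-3/2 → posterior Inverse-Gamma(53/10, 8221/160)
obs 8: x=-4 → posterior Inverse-Gamma(29/5, 11101/160)
obs 9: x=-1 → posterior Inverse-Gamma(63/10, 11821/160)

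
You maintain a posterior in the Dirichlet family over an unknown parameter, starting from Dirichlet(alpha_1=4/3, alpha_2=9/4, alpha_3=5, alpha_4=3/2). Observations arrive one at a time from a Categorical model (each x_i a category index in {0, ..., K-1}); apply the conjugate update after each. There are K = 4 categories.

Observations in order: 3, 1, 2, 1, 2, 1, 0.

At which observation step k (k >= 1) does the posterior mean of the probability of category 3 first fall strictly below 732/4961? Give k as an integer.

k = 7

obs 1: x=3 → posterior Dirichlet(4/3, 9/4, 5, 5/2)
obs 2: x=1 → posterior Dirichlet(4/3, 13/4, 5, 5/2)
obs 3: x=2 → posterior Dirichlet(4/3, 13/4, 6, 5/2)
obs 4: x=1 → posterior Dirichlet(4/3, 17/4, 6, 5/2)
obs 5: x=2 → posterior Dirichlet(4/3, 17/4, 7, 5/2)
obs 6: x=1 → posterior Dirichlet(4/3, 21/4, 7, 5/2)
obs 7: x=0 → posterior Dirichlet(7/3, 21/4, 7, 5/2)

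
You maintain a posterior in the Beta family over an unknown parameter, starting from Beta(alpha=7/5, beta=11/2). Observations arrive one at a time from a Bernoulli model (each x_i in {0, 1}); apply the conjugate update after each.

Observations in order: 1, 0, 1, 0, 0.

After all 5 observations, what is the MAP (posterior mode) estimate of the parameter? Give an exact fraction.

obs 1: x=1 → posterior Beta(12/5, 11/2)
obs 2: x=0 → posterior Beta(12/5, 13/2)
obs 3: x=1 → posterior Beta(17/5, 13/2)
obs 4: x=0 → posterior Beta(17/5, 15/2)
obs 5: x=0 → posterior Beta(17/5, 17/2)

8/33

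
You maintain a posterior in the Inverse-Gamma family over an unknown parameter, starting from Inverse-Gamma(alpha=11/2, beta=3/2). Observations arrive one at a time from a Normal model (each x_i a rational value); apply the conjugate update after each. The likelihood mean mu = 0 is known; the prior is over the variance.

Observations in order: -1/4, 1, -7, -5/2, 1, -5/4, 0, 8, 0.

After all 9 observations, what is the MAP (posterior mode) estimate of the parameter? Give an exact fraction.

obs 1: x=-1/4 → posterior Inverse-Gamma(6, 49/32)
obs 2: x=1 → posterior Inverse-Gamma(13/2, 65/32)
obs 3: x=-7 → posterior Inverse-Gamma(7, 849/32)
obs 4: x=-5/2 → posterior Inverse-Gamma(15/2, 949/32)
obs 5: x=1 → posterior Inverse-Gamma(8, 965/32)
obs 6: x=-5/4 → posterior Inverse-Gamma(17/2, 495/16)
obs 7: x=0 → posterior Inverse-Gamma(9, 495/16)
obs 8: x=8 → posterior Inverse-Gamma(19/2, 1007/16)
obs 9: x=0 → posterior Inverse-Gamma(10, 1007/16)

1007/176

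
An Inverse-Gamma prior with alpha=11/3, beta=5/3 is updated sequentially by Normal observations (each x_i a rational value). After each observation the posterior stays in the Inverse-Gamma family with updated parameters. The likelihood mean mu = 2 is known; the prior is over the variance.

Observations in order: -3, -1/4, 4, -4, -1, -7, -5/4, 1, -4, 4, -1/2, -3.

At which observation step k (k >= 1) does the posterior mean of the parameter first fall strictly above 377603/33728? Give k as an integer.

obs 1: x=-3 → posterior Inverse-Gamma(25/6, 85/6)
obs 2: x=-1/4 → posterior Inverse-Gamma(14/3, 1603/96)
obs 3: x=4 → posterior Inverse-Gamma(31/6, 1795/96)
obs 4: x=-4 → posterior Inverse-Gamma(17/3, 3523/96)
obs 5: x=-1 → posterior Inverse-Gamma(37/6, 3955/96)
obs 6: x=-7 → posterior Inverse-Gamma(20/3, 7843/96)
obs 7: x=-5/4 → posterior Inverse-Gamma(43/6, 4175/48)
obs 8: x=1 → posterior Inverse-Gamma(23/3, 4199/48)
obs 9: x=-4 → posterior Inverse-Gamma(49/6, 5063/48)
obs 10: x=4 → posterior Inverse-Gamma(26/3, 5159/48)
obs 11: x=-1/2 → posterior Inverse-Gamma(55/6, 5309/48)
obs 12: x=-3 → posterior Inverse-Gamma(29/3, 5909/48)

k = 6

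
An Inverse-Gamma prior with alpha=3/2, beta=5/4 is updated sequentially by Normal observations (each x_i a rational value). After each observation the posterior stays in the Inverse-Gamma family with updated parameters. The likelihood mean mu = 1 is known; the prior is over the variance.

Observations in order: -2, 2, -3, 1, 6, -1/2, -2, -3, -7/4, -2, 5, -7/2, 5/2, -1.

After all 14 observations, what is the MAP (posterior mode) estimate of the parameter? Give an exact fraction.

2237/304

obs 1: x=-2 → posterior Inverse-Gamma(2, 23/4)
obs 2: x=2 → posterior Inverse-Gamma(5/2, 25/4)
obs 3: x=-3 → posterior Inverse-Gamma(3, 57/4)
obs 4: x=1 → posterior Inverse-Gamma(7/2, 57/4)
obs 5: x=6 → posterior Inverse-Gamma(4, 107/4)
obs 6: x=-1/2 → posterior Inverse-Gamma(9/2, 223/8)
obs 7: x=-2 → posterior Inverse-Gamma(5, 259/8)
obs 8: x=-3 → posterior Inverse-Gamma(11/2, 323/8)
obs 9: x=-7/4 → posterior Inverse-Gamma(6, 1413/32)
obs 10: x=-2 → posterior Inverse-Gamma(13/2, 1557/32)
obs 11: x=5 → posterior Inverse-Gamma(7, 1813/32)
obs 12: x=-7/2 → posterior Inverse-Gamma(15/2, 2137/32)
obs 13: x=5/2 → posterior Inverse-Gamma(8, 2173/32)
obs 14: x=-1 → posterior Inverse-Gamma(17/2, 2237/32)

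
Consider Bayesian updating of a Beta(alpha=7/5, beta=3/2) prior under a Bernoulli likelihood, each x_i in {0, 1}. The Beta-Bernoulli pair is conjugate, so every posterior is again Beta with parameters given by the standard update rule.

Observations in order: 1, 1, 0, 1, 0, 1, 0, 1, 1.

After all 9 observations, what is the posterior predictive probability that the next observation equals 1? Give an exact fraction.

74/119

obs 1: x=1 → posterior Beta(12/5, 3/2)
obs 2: x=1 → posterior Beta(17/5, 3/2)
obs 3: x=0 → posterior Beta(17/5, 5/2)
obs 4: x=1 → posterior Beta(22/5, 5/2)
obs 5: x=0 → posterior Beta(22/5, 7/2)
obs 6: x=1 → posterior Beta(27/5, 7/2)
obs 7: x=0 → posterior Beta(27/5, 9/2)
obs 8: x=1 → posterior Beta(32/5, 9/2)
obs 9: x=1 → posterior Beta(37/5, 9/2)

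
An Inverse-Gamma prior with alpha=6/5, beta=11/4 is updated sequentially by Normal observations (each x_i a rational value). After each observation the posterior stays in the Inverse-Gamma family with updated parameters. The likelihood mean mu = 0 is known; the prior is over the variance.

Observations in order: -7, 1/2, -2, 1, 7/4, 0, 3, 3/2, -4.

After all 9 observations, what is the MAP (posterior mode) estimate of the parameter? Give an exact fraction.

obs 1: x=-7 → posterior Inverse-Gamma(17/10, 109/4)
obs 2: x=1/2 → posterior Inverse-Gamma(11/5, 219/8)
obs 3: x=-2 → posterior Inverse-Gamma(27/10, 235/8)
obs 4: x=1 → posterior Inverse-Gamma(16/5, 239/8)
obs 5: x=7/4 → posterior Inverse-Gamma(37/10, 1005/32)
obs 6: x=0 → posterior Inverse-Gamma(21/5, 1005/32)
obs 7: x=3 → posterior Inverse-Gamma(47/10, 1149/32)
obs 8: x=3/2 → posterior Inverse-Gamma(26/5, 1185/32)
obs 9: x=-4 → posterior Inverse-Gamma(57/10, 1441/32)

7205/1072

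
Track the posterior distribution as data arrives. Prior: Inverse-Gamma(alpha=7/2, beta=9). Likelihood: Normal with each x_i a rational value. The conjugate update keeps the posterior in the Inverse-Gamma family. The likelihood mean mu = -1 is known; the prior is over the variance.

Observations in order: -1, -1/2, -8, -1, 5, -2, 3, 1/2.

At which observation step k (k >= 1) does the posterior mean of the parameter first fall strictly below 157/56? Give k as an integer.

k = 2

obs 1: x=-1 → posterior Inverse-Gamma(4, 9)
obs 2: x=-1/2 → posterior Inverse-Gamma(9/2, 73/8)
obs 3: x=-8 → posterior Inverse-Gamma(5, 269/8)
obs 4: x=-1 → posterior Inverse-Gamma(11/2, 269/8)
obs 5: x=5 → posterior Inverse-Gamma(6, 413/8)
obs 6: x=-2 → posterior Inverse-Gamma(13/2, 417/8)
obs 7: x=3 → posterior Inverse-Gamma(7, 481/8)
obs 8: x=1/2 → posterior Inverse-Gamma(15/2, 245/4)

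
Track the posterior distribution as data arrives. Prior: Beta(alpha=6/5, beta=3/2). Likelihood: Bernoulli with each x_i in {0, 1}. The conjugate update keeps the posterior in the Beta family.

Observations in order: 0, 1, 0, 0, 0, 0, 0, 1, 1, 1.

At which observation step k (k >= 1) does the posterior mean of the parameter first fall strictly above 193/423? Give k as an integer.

obs 1: x=0 → posterior Beta(6/5, 5/2)
obs 2: x=1 → posterior Beta(11/5, 5/2)
obs 3: x=0 → posterior Beta(11/5, 7/2)
obs 4: x=0 → posterior Beta(11/5, 9/2)
obs 5: x=0 → posterior Beta(11/5, 11/2)
obs 6: x=0 → posterior Beta(11/5, 13/2)
obs 7: x=0 → posterior Beta(11/5, 15/2)
obs 8: x=1 → posterior Beta(16/5, 15/2)
obs 9: x=1 → posterior Beta(21/5, 15/2)
obs 10: x=1 → posterior Beta(26/5, 15/2)

k = 2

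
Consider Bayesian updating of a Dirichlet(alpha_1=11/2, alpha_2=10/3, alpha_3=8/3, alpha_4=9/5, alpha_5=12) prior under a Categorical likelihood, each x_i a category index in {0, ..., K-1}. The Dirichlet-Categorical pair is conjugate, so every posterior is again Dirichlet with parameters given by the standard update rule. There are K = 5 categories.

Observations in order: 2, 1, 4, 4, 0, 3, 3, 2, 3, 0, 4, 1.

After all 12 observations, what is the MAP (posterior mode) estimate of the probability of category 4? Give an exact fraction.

140/323

obs 1: x=2 → posterior Dirichlet(11/2, 10/3, 11/3, 9/5, 12)
obs 2: x=1 → posterior Dirichlet(11/2, 13/3, 11/3, 9/5, 12)
obs 3: x=4 → posterior Dirichlet(11/2, 13/3, 11/3, 9/5, 13)
obs 4: x=4 → posterior Dirichlet(11/2, 13/3, 11/3, 9/5, 14)
obs 5: x=0 → posterior Dirichlet(13/2, 13/3, 11/3, 9/5, 14)
obs 6: x=3 → posterior Dirichlet(13/2, 13/3, 11/3, 14/5, 14)
obs 7: x=3 → posterior Dirichlet(13/2, 13/3, 11/3, 19/5, 14)
obs 8: x=2 → posterior Dirichlet(13/2, 13/3, 14/3, 19/5, 14)
obs 9: x=3 → posterior Dirichlet(13/2, 13/3, 14/3, 24/5, 14)
obs 10: x=0 → posterior Dirichlet(15/2, 13/3, 14/3, 24/5, 14)
obs 11: x=4 → posterior Dirichlet(15/2, 13/3, 14/3, 24/5, 15)
obs 12: x=1 → posterior Dirichlet(15/2, 16/3, 14/3, 24/5, 15)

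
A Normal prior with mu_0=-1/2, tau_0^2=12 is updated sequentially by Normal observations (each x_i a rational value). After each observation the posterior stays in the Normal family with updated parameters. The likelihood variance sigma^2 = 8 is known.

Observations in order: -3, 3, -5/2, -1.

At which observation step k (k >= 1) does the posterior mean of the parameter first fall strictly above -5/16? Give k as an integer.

obs 1: x=-3 → posterior Normal(-2, 24/5)
obs 2: x=3 → posterior Normal(-1/8, 3)
obs 3: x=-5/2 → posterior Normal(-17/22, 24/11)
obs 4: x=-1 → posterior Normal(-23/28, 12/7)

k = 2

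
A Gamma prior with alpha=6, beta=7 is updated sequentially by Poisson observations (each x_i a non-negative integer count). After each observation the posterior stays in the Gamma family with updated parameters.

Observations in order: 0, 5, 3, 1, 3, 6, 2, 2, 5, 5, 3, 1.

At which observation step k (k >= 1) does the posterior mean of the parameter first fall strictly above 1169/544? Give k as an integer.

k = 10

obs 1: x=0 → posterior Gamma(6, 8)
obs 2: x=5 → posterior Gamma(11, 9)
obs 3: x=3 → posterior Gamma(14, 10)
obs 4: x=1 → posterior Gamma(15, 11)
obs 5: x=3 → posterior Gamma(18, 12)
obs 6: x=6 → posterior Gamma(24, 13)
obs 7: x=2 → posterior Gamma(26, 14)
obs 8: x=2 → posterior Gamma(28, 15)
obs 9: x=5 → posterior Gamma(33, 16)
obs 10: x=5 → posterior Gamma(38, 17)
obs 11: x=3 → posterior Gamma(41, 18)
obs 12: x=1 → posterior Gamma(42, 19)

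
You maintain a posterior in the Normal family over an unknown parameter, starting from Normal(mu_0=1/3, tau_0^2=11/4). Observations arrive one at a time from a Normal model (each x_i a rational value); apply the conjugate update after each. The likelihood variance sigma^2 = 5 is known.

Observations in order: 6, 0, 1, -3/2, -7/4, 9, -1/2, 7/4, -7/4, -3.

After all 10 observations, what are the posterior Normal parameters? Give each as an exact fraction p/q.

mu_0=1301/1560, tau_0^2=11/26

obs 1: x=6 → posterior Normal(218/93, 55/31)
obs 2: x=0 → posterior Normal(109/63, 55/42)
obs 3: x=1 → posterior Normal(251/159, 55/53)
obs 4: x=-3/2 → posterior Normal(403/384, 55/64)
obs 5: x=-7/4 → posterior Normal(23/36, 11/15)
obs 6: x=9 → posterior Normal(41/24, 55/86)
obs 7: x=-1/2 → posterior Normal(1697/1164, 55/97)
obs 8: x=7/4 → posterior Normal(241/162, 55/108)
obs 9: x=-7/4 → posterior Normal(1697/1428, 55/119)
obs 10: x=-3 → posterior Normal(1301/1560, 11/26)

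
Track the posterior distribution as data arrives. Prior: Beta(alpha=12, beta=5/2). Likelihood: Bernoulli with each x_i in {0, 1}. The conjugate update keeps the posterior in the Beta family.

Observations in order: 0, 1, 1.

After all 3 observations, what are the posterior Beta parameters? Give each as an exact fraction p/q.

alpha=14, beta=7/2

obs 1: x=0 → posterior Beta(12, 7/2)
obs 2: x=1 → posterior Beta(13, 7/2)
obs 3: x=1 → posterior Beta(14, 7/2)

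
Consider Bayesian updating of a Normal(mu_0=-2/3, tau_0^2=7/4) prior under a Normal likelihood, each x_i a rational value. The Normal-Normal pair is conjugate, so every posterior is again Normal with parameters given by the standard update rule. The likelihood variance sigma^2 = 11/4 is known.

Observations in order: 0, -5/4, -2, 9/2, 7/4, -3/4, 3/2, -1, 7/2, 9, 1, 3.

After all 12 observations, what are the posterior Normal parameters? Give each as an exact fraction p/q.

mu_0=1529/1140, tau_0^2=77/380

obs 1: x=0 → posterior Normal(-11/27, 77/72)
obs 2: x=-5/4 → posterior Normal(-193/300, 77/100)
obs 3: x=-2 → posterior Normal(-361/384, 77/128)
obs 4: x=9/2 → posterior Normal(17/468, 77/156)
obs 5: x=7/4 → posterior Normal(41/138, 77/184)
obs 6: x=-3/4 → posterior Normal(101/636, 77/212)
obs 7: x=3/2 → posterior Normal(227/720, 77/240)
obs 8: x=-1 → posterior Normal(143/804, 77/268)
obs 9: x=7/2 → posterior Normal(437/888, 77/296)
obs 10: x=9 → posterior Normal(1193/972, 77/324)
obs 11: x=1 → posterior Normal(1277/1056, 7/32)
obs 12: x=3 → posterior Normal(1529/1140, 77/380)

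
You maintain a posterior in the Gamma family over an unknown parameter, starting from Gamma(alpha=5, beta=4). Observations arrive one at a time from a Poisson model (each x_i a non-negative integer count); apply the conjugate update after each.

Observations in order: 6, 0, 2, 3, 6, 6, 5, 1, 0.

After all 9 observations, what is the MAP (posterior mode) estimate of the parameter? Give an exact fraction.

33/13

obs 1: x=6 → posterior Gamma(11, 5)
obs 2: x=0 → posterior Gamma(11, 6)
obs 3: x=2 → posterior Gamma(13, 7)
obs 4: x=3 → posterior Gamma(16, 8)
obs 5: x=6 → posterior Gamma(22, 9)
obs 6: x=6 → posterior Gamma(28, 10)
obs 7: x=5 → posterior Gamma(33, 11)
obs 8: x=1 → posterior Gamma(34, 12)
obs 9: x=0 → posterior Gamma(34, 13)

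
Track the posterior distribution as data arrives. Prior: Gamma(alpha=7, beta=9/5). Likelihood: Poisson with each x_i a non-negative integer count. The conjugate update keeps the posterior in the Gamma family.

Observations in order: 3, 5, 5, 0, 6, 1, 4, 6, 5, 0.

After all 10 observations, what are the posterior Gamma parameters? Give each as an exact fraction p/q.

alpha=42, beta=59/5

obs 1: x=3 → posterior Gamma(10, 14/5)
obs 2: x=5 → posterior Gamma(15, 19/5)
obs 3: x=5 → posterior Gamma(20, 24/5)
obs 4: x=0 → posterior Gamma(20, 29/5)
obs 5: x=6 → posterior Gamma(26, 34/5)
obs 6: x=1 → posterior Gamma(27, 39/5)
obs 7: x=4 → posterior Gamma(31, 44/5)
obs 8: x=6 → posterior Gamma(37, 49/5)
obs 9: x=5 → posterior Gamma(42, 54/5)
obs 10: x=0 → posterior Gamma(42, 59/5)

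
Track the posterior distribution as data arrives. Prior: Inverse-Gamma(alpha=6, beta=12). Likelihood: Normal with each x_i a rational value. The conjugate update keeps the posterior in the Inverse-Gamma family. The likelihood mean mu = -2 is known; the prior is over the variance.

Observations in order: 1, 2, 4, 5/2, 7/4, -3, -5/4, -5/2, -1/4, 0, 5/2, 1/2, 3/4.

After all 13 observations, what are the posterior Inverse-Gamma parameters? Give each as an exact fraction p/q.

alpha=25/2, beta=649/8

obs 1: x=1 → posterior Inverse-Gamma(13/2, 33/2)
obs 2: x=2 → posterior Inverse-Gamma(7, 49/2)
obs 3: x=4 → posterior Inverse-Gamma(15/2, 85/2)
obs 4: x=5/2 → posterior Inverse-Gamma(8, 421/8)
obs 5: x=7/4 → posterior Inverse-Gamma(17/2, 1909/32)
obs 6: x=-3 → posterior Inverse-Gamma(9, 1925/32)
obs 7: x=-5/4 → posterior Inverse-Gamma(19/2, 967/16)
obs 8: x=-5/2 → posterior Inverse-Gamma(10, 969/16)
obs 9: x=-1/4 → posterior Inverse-Gamma(21/2, 1987/32)
obs 10: x=0 → posterior Inverse-Gamma(11, 2051/32)
obs 11: x=5/2 → posterior Inverse-Gamma(23/2, 2375/32)
obs 12: x=1/2 → posterior Inverse-Gamma(12, 2475/32)
obs 13: x=3/4 → posterior Inverse-Gamma(25/2, 649/8)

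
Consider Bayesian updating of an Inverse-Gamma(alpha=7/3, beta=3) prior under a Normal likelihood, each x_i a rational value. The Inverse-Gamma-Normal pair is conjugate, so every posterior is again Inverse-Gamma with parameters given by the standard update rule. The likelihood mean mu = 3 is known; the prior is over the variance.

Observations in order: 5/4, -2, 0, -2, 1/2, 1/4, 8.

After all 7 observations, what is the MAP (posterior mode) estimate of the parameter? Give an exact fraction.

obs 1: x=5/4 → posterior Inverse-Gamma(17/6, 145/32)
obs 2: x=-2 → posterior Inverse-Gamma(10/3, 545/32)
obs 3: x=0 → posterior Inverse-Gamma(23/6, 689/32)
obs 4: x=-2 → posterior Inverse-Gamma(13/3, 1089/32)
obs 5: x=1/2 → posterior Inverse-Gamma(29/6, 1189/32)
obs 6: x=1/4 → posterior Inverse-Gamma(16/3, 655/16)
obs 7: x=8 → posterior Inverse-Gamma(35/6, 855/16)

2565/328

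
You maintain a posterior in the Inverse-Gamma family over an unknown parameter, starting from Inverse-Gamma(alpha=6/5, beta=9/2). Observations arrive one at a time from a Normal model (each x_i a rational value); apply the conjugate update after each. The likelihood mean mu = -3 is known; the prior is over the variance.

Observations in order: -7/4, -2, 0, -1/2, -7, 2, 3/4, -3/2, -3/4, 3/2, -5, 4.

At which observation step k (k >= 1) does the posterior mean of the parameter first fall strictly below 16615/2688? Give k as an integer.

obs 1: x=-7/4 → posterior Inverse-Gamma(17/10, 169/32)
obs 2: x=-2 → posterior Inverse-Gamma(11/5, 185/32)
obs 3: x=0 → posterior Inverse-Gamma(27/10, 329/32)
obs 4: x=-1/2 → posterior Inverse-Gamma(16/5, 429/32)
obs 5: x=-7 → posterior Inverse-Gamma(37/10, 685/32)
obs 6: x=2 → posterior Inverse-Gamma(21/5, 1085/32)
obs 7: x=3/4 → posterior Inverse-Gamma(47/10, 655/16)
obs 8: x=-3/2 → posterior Inverse-Gamma(26/5, 673/16)
obs 9: x=-3/4 → posterior Inverse-Gamma(57/10, 1427/32)
obs 10: x=3/2 → posterior Inverse-Gamma(31/5, 1751/32)
obs 11: x=-5 → posterior Inverse-Gamma(67/10, 1815/32)
obs 12: x=4 → posterior Inverse-Gamma(36/5, 2599/32)

k = 2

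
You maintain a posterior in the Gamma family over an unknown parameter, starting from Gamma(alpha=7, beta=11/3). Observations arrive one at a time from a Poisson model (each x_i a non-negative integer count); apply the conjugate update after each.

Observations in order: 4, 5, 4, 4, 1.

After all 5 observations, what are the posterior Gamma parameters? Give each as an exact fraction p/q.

obs 1: x=4 → posterior Gamma(11, 14/3)
obs 2: x=5 → posterior Gamma(16, 17/3)
obs 3: x=4 → posterior Gamma(20, 20/3)
obs 4: x=4 → posterior Gamma(24, 23/3)
obs 5: x=1 → posterior Gamma(25, 26/3)

alpha=25, beta=26/3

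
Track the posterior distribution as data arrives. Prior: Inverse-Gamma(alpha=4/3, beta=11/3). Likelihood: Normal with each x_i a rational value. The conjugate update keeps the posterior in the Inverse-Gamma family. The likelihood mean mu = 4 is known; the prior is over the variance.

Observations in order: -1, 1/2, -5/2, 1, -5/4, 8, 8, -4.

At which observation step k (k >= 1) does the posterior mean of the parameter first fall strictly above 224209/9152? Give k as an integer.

obs 1: x=-1 → posterior Inverse-Gamma(11/6, 97/6)
obs 2: x=1/2 → posterior Inverse-Gamma(7/3, 535/24)
obs 3: x=-5/2 → posterior Inverse-Gamma(17/6, 521/12)
obs 4: x=1 → posterior Inverse-Gamma(10/3, 575/12)
obs 5: x=-5/4 → posterior Inverse-Gamma(23/6, 5923/96)
obs 6: x=8 → posterior Inverse-Gamma(13/3, 6691/96)
obs 7: x=8 → posterior Inverse-Gamma(29/6, 7459/96)
obs 8: x=-4 → posterior Inverse-Gamma(16/3, 10531/96)

k = 8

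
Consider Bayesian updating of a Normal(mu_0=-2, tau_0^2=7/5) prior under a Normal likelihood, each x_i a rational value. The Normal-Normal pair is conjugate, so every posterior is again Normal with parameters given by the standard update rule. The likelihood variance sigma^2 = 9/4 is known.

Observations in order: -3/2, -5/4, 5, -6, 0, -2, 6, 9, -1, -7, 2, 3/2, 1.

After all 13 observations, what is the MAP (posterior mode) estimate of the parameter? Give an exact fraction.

obs 1: x=-3/2 → posterior Normal(-132/73, 63/73)
obs 2: x=-5/4 → posterior Normal(-167/101, 63/101)
obs 3: x=5 → posterior Normal(-9/43, 21/43)
obs 4: x=-6 → posterior Normal(-195/157, 63/157)
obs 5: x=0 → posterior Normal(-39/37, 63/185)
obs 6: x=-2 → posterior Normal(-251/213, 21/71)
obs 7: x=6 → posterior Normal(-83/241, 63/241)
obs 8: x=9 → posterior Normal(169/269, 63/269)
obs 9: x=-1 → posterior Normal(47/99, 7/33)
obs 10: x=-7 → posterior Normal(-11/65, 63/325)
obs 11: x=2 → posterior Normal(1/353, 63/353)
obs 12: x=3/2 → posterior Normal(43/381, 21/127)
obs 13: x=1 → posterior Normal(71/409, 63/409)

71/409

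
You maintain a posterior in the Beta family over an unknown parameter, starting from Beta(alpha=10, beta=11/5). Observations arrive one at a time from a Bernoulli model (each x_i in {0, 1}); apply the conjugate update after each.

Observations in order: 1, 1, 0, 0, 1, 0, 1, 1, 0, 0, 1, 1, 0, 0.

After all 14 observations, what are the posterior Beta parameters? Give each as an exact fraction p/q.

obs 1: x=1 → posterior Beta(11, 11/5)
obs 2: x=1 → posterior Beta(12, 11/5)
obs 3: x=0 → posterior Beta(12, 16/5)
obs 4: x=0 → posterior Beta(12, 21/5)
obs 5: x=1 → posterior Beta(13, 21/5)
obs 6: x=0 → posterior Beta(13, 26/5)
obs 7: x=1 → posterior Beta(14, 26/5)
obs 8: x=1 → posterior Beta(15, 26/5)
obs 9: x=0 → posterior Beta(15, 31/5)
obs 10: x=0 → posterior Beta(15, 36/5)
obs 11: x=1 → posterior Beta(16, 36/5)
obs 12: x=1 → posterior Beta(17, 36/5)
obs 13: x=0 → posterior Beta(17, 41/5)
obs 14: x=0 → posterior Beta(17, 46/5)

alpha=17, beta=46/5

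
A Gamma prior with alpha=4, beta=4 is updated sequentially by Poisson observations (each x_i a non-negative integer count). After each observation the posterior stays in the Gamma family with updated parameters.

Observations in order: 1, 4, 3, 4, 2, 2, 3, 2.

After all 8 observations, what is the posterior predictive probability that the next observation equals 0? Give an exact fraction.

953962166440690129601298432/7056410014866816666030739693

obs 1: x=1 → posterior Gamma(5, 5)
obs 2: x=4 → posterior Gamma(9, 6)
obs 3: x=3 → posterior Gamma(12, 7)
obs 4: x=4 → posterior Gamma(16, 8)
obs 5: x=2 → posterior Gamma(18, 9)
obs 6: x=2 → posterior Gamma(20, 10)
obs 7: x=3 → posterior Gamma(23, 11)
obs 8: x=2 → posterior Gamma(25, 12)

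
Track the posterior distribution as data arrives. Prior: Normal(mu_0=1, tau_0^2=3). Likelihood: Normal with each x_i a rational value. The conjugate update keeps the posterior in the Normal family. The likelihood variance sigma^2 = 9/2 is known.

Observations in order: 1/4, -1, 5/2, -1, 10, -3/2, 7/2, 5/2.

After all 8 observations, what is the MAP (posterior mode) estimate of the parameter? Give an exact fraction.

obs 1: x=1/4 → posterior Normal(7/10, 9/5)
obs 2: x=-1 → posterior Normal(3/14, 9/7)
obs 3: x=5/2 → posterior Normal(13/18, 1)
obs 4: x=-1 → posterior Normal(9/22, 9/11)
obs 5: x=10 → posterior Normal(49/26, 9/13)
obs 6: x=-3/2 → posterior Normal(43/30, 3/5)
obs 7: x=7/2 → posterior Normal(57/34, 9/17)
obs 8: x=5/2 → posterior Normal(67/38, 9/19)

67/38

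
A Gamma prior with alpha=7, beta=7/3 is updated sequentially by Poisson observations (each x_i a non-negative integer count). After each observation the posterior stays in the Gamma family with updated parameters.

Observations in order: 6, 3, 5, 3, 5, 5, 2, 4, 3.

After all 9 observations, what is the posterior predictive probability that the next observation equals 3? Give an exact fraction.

273488829449418650911410012517949549430169651542520834428671612178923520/1371763702624713865293909563707194446215518581844711796104067919221088809

obs 1: x=6 → posterior Gamma(13, 10/3)
obs 2: x=3 → posterior Gamma(16, 13/3)
obs 3: x=5 → posterior Gamma(21, 16/3)
obs 4: x=3 → posterior Gamma(24, 19/3)
obs 5: x=5 → posterior Gamma(29, 22/3)
obs 6: x=5 → posterior Gamma(34, 25/3)
obs 7: x=2 → posterior Gamma(36, 28/3)
obs 8: x=4 → posterior Gamma(40, 31/3)
obs 9: x=3 → posterior Gamma(43, 34/3)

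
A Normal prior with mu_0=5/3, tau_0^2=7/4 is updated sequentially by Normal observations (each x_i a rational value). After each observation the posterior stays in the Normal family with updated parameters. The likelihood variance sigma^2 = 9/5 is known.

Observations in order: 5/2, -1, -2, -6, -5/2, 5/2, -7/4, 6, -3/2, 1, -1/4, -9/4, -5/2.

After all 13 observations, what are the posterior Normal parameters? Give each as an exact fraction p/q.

obs 1: x=5/2 → posterior Normal(295/142, 63/71)
obs 2: x=-1 → posterior Normal(225/212, 63/106)
obs 3: x=-2 → posterior Normal(85/282, 21/47)
obs 4: x=-6 → posterior Normal(-335/352, 63/176)
obs 5: x=-5/2 → posterior Normal(-255/211, 63/211)
obs 6: x=5/2 → posterior Normal(-335/492, 21/82)
obs 7: x=-7/4 → posterior Normal(-915/1124, 63/281)
obs 8: x=6 → posterior Normal(-75/1264, 63/316)
obs 9: x=-3/2 → posterior Normal(-95/468, 7/39)
obs 10: x=1 → posterior Normal(-145/1544, 63/386)
obs 11: x=-1/4 → posterior Normal(-45/421, 63/421)
obs 12: x=-9/4 → posterior Normal(-165/608, 21/152)
obs 13: x=-5/2 → posterior Normal(-845/1964, 63/491)

mu_0=-845/1964, tau_0^2=63/491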